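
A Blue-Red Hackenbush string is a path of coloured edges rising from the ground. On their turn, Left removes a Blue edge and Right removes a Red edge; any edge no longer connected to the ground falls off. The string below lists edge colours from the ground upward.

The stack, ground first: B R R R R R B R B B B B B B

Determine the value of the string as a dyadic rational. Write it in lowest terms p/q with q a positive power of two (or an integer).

edge 1 of 14 (B): { 0 | (no moves) } — 1
edge 2 of 14 (R): { 0 | 1 } — 1/2
edge 3 of 14 (R): { 0 | 1/2, 1 } — 1/4
edge 4 of 14 (R): { 0 | 1/4, 1/2, 1 } — 1/8
edge 5 of 14 (R): { 0 | 1/8, 1/4, 1/2, 1 } — 1/16
edge 6 of 14 (R): { 0 | 1/16, 1/8, 1/4, 1/2, 1 } — 1/32
edge 7 of 14 (B): { 0, 1/32 | 1/16, 1/8, 1/4, 1/2, 1 } — 3/64
edge 8 of 14 (R): { 0, 1/32 | 3/64, 1/16, 1/8, 1/4, 1/2, 1 } — 5/128
edge 9 of 14 (B): { 0, 1/32, 5/128 | 3/64, 1/16, 1/8, 1/4, 1/2, 1 } — 11/256
edge 10 of 14 (B): { 0, 1/32, 5/128, 11/256 | 3/64, 1/16, 1/8, 1/4, 1/2, 1 } — 23/512
edge 11 of 14 (B): { 0, 1/32, 5/128, 11/256, 23/512 | 3/64, 1/16, 1/8, 1/4, 1/2, 1 } — 47/1024
edge 12 of 14 (B): { 0, 1/32, 5/128, 11/256, 23/512, 47/1024 | 3/64, 1/16, 1/8, 1/4, 1/2, 1 } — 95/2048
edge 13 of 14 (B): { 0, 1/32, 5/128, 11/256, 23/512, 47/1024, 95/2048 | 3/64, 1/16, 1/8, 1/4, 1/2, 1 } — 191/4096
edge 14 of 14 (B): { 0, 1/32, 5/128, 11/256, 23/512, 47/1024, 95/2048, 191/4096 | 3/64, 1/16, 1/8, 1/4, 1/2, 1 } — 383/8192

383/8192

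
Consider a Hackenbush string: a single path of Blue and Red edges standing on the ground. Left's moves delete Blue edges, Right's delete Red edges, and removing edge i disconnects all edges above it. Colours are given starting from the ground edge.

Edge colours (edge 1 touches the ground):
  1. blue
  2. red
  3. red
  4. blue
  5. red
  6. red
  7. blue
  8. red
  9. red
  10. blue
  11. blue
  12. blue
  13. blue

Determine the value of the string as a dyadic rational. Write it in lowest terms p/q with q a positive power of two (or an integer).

1183/4096

b: Left { 0 }, Right { (no moves) } => simplest 1
br: Left { 0 }, Right { 1 } => simplest 1/2
brr: Left { 0 }, Right { 1/2, 1 } => simplest 1/4
brrb: Left { 0, 1/4 }, Right { 1/2, 1 } => simplest 3/8
brrbr: Left { 0, 1/4 }, Right { 3/8, 1/2, 1 } => simplest 5/16
brrbrr: Left { 0, 1/4 }, Right { 5/16, 3/8, 1/2, 1 } => simplest 9/32
brrbrrb: Left { 0, 1/4, 9/32 }, Right { 5/16, 3/8, 1/2, 1 } => simplest 19/64
brrbrrbr: Left { 0, 1/4, 9/32 }, Right { 19/64, 5/16, 3/8, 1/2, 1 } => simplest 37/128
brrbrrbrr: Left { 0, 1/4, 9/32 }, Right { 37/128, 19/64, 5/16, 3/8, 1/2, 1 } => simplest 73/256
brrbrrbrrb: Left { 0, 1/4, 9/32, 73/256 }, Right { 37/128, 19/64, 5/16, 3/8, 1/2, 1 } => simplest 147/512
brrbrrbrrbb: Left { 0, 1/4, 9/32, 73/256, 147/512 }, Right { 37/128, 19/64, 5/16, 3/8, 1/2, 1 } => simplest 295/1024
brrbrrbrrbbb: Left { 0, 1/4, 9/32, 73/256, 147/512, 295/1024 }, Right { 37/128, 19/64, 5/16, 3/8, 1/2, 1 } => simplest 591/2048
brrbrrbrrbbbb: Left { 0, 1/4, 9/32, 73/256, 147/512, 295/1024, 591/2048 }, Right { 37/128, 19/64, 5/16, 3/8, 1/2, 1 } => simplest 1183/4096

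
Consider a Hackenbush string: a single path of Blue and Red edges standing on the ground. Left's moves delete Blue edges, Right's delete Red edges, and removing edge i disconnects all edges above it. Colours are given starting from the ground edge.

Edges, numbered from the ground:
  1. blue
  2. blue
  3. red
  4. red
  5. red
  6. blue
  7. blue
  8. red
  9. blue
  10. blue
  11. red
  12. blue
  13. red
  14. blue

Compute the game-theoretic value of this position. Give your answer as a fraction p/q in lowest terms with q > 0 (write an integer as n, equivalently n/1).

Prefix values for blue blue red red red blue blue red blue blue red blue red blue via {L|R} + simplicity:
val_1 [b]  L=[0]  R=[∅]  => 1
val_2 [bb]  L=[0 1]  R=[∅]  => 2
val_3 [bbr]  L=[0 1]  R=[2]  => 3/2
val_4 [bbrr]  L=[0 1]  R=[3/2 2]  => 5/4
val_5 [bbrrr]  L=[0 1]  R=[5/4 3/2 2]  => 9/8
val_6 [bbrrrb]  L=[0 1 9/8]  R=[5/4 3/2 2]  => 19/16
val_7 [bbrrrbb]  L=[0 1 9/8 19/16]  R=[5/4 3/2 2]  => 39/32
val_8 [bbrrrbbr]  L=[0 1 9/8 19/16]  R=[39/32 5/4 3/2 2]  => 77/64
val_9 [bbrrrbbrb]  L=[0 1 9/8 19/16 77/64]  R=[39/32 5/4 3/2 2]  => 155/128
val_10 [bbrrrbbrbb]  L=[0 1 9/8 19/16 77/64 155/128]  R=[39/32 5/4 3/2 2]  => 311/256
val_11 [bbrrrbbrbbr]  L=[0 1 9/8 19/16 77/64 155/128]  R=[311/256 39/32 5/4 3/2 2]  => 621/512
val_12 [bbrrrbbrbbrb]  L=[0 1 9/8 19/16 77/64 155/128 621/512]  R=[311/256 39/32 5/4 3/2 2]  => 1243/1024
val_13 [bbrrrbbrbbrbr]  L=[0 1 9/8 19/16 77/64 155/128 621/512]  R=[1243/1024 311/256 39/32 5/4 3/2 2]  => 2485/2048
val_14 [bbrrrbbrbbrbrb]  L=[0 1 9/8 19/16 77/64 155/128 621/512 2485/2048]  R=[1243/1024 311/256 39/32 5/4 3/2 2]  => 4971/4096

4971/4096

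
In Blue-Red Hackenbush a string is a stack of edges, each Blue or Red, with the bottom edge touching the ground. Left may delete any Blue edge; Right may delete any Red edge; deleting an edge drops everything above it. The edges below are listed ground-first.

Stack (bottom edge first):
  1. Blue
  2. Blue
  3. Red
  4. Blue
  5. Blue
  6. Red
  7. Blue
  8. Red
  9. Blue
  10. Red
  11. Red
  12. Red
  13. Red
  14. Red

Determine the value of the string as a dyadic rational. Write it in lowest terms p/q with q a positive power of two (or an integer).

Build g(s[:k]) for k = 1..14, string s = Blue Blue Red Blue Blue Red Blue Red Blue Red Red Red Red Red.
g(B) = { 0 | none } so 1
g(BB) = { 0 1 | none } so 2
g(BBR) = { 0 1 | 2 } so 3/2
g(BBRB) = { 0 1 3/2 | 2 } so 7/4
g(BBRBB) = { 0 1 3/2 7/4 | 2 } so 15/8
g(BBRBBR) = { 0 1 3/2 7/4 | 15/8 2 } so 29/16
g(BBRBBRB) = { 0 1 3/2 7/4 29/16 | 15/8 2 } so 59/32
g(BBRBBRBR) = { 0 1 3/2 7/4 29/16 | 59/32 15/8 2 } so 117/64
g(BBRBBRBRB) = { 0 1 3/2 7/4 29/16 117/64 | 59/32 15/8 2 } so 235/128
g(BBRBBRBRBR) = { 0 1 3/2 7/4 29/16 117/64 | 235/128 59/32 15/8 2 } so 469/256
g(BBRBBRBRBRR) = { 0 1 3/2 7/4 29/16 117/64 | 469/256 235/128 59/32 15/8 2 } so 937/512
g(BBRBBRBRBRRR) = { 0 1 3/2 7/4 29/16 117/64 | 937/512 469/256 235/128 59/32 15/8 2 } so 1873/1024
g(BBRBBRBRBRRRR) = { 0 1 3/2 7/4 29/16 117/64 | 1873/1024 937/512 469/256 235/128 59/32 15/8 2 } so 3745/2048
g(BBRBBRBRBRRRRR) = { 0 1 3/2 7/4 29/16 117/64 | 3745/2048 1873/1024 937/512 469/256 235/128 59/32 15/8 2 } so 7489/4096

7489/4096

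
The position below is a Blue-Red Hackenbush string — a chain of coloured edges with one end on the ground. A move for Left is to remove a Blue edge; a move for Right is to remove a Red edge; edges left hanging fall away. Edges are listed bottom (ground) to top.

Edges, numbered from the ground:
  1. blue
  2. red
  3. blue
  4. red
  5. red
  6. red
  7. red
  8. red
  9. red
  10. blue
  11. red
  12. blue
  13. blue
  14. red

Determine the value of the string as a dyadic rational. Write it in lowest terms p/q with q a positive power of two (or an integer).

Build value(s[:k]) for k = 1..14, string s = blue red blue red red red red red red blue red blue blue red.
1 of 14 · b · max L 0 · min R +∞ ⇒ 1
2 of 14 · br · max L 0 · min R 1 ⇒ 1/2
3 of 14 · brb · max L 1/2 · min R 1 ⇒ 3/4
4 of 14 · brbr · max L 1/2 · min R 3/4 ⇒ 5/8
5 of 14 · brbrr · max L 1/2 · min R 5/8 ⇒ 9/16
6 of 14 · brbrrr · max L 1/2 · min R 9/16 ⇒ 17/32
7 of 14 · brbrrrr · max L 1/2 · min R 17/32 ⇒ 33/64
8 of 14 · brbrrrrr · max L 1/2 · min R 33/64 ⇒ 65/128
9 of 14 · brbrrrrrr · max L 1/2 · min R 65/128 ⇒ 129/256
10 of 14 · brbrrrrrrb · max L 129/256 · min R 65/128 ⇒ 259/512
11 of 14 · brbrrrrrrbr · max L 129/256 · min R 259/512 ⇒ 517/1024
12 of 14 · brbrrrrrrbrb · max L 517/1024 · min R 259/512 ⇒ 1035/2048
13 of 14 · brbrrrrrrbrbb · max L 1035/2048 · min R 259/512 ⇒ 2071/4096
14 of 14 · brbrrrrrrbrbbr · max L 1035/2048 · min R 2071/4096 ⇒ 4141/8192

4141/8192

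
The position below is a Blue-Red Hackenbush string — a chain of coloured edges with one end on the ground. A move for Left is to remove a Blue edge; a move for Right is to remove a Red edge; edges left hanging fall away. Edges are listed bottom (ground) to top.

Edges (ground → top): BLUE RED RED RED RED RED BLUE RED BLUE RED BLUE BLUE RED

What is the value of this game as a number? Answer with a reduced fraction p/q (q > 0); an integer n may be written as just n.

173/4096

val(B) = { 0 | ∅ } -> 1
val(BR) = { 0 | 1 } -> 1/2
val(BRR) = { 0 | 1/2,1 } -> 1/4
val(BRRR) = { 0 | 1/4,1/2,1 } -> 1/8
val(BRRRR) = { 0 | 1/8,1/4,1/2,1 } -> 1/16
val(BRRRRR) = { 0 | 1/16,1/8,1/4,1/2,1 } -> 1/32
val(BRRRRRB) = { 0,1/32 | 1/16,1/8,1/4,1/2,1 } -> 3/64
val(BRRRRRBR) = { 0,1/32 | 3/64,1/16,1/8,1/4,1/2,1 } -> 5/128
val(BRRRRRBRB) = { 0,1/32,5/128 | 3/64,1/16,1/8,1/4,1/2,1 } -> 11/256
val(BRRRRRBRBR) = { 0,1/32,5/128 | 11/256,3/64,1/16,1/8,1/4,1/2,1 } -> 21/512
val(BRRRRRBRBRB) = { 0,1/32,5/128,21/512 | 11/256,3/64,1/16,1/8,1/4,1/2,1 } -> 43/1024
val(BRRRRRBRBRBB) = { 0,1/32,5/128,21/512,43/1024 | 11/256,3/64,1/16,1/8,1/4,1/2,1 } -> 87/2048
val(BRRRRRBRBRBBR) = { 0,1/32,5/128,21/512,43/1024 | 87/2048,11/256,3/64,1/16,1/8,1/4,1/2,1 } -> 173/4096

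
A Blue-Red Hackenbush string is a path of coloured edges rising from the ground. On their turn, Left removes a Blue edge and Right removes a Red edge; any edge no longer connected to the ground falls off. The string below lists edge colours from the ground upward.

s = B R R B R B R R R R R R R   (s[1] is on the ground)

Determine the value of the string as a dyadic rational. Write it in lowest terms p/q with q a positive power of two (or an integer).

g(B) = { 0 | (no moves) } → 1
g(BR) = { 0 | 1 } → 1/2
g(BRR) = { 0 | 1/2, 1 } → 1/4
g(BRRB) = { 0, 1/4 | 1/2, 1 } → 3/8
g(BRRBR) = { 0, 1/4 | 3/8, 1/2, 1 } → 5/16
g(BRRBRB) = { 0, 1/4, 5/16 | 3/8, 1/2, 1 } → 11/32
g(BRRBRBR) = { 0, 1/4, 5/16 | 11/32, 3/8, 1/2, 1 } → 21/64
g(BRRBRBRR) = { 0, 1/4, 5/16 | 21/64, 11/32, 3/8, 1/2, 1 } → 41/128
g(BRRBRBRRR) = { 0, 1/4, 5/16 | 41/128, 21/64, 11/32, 3/8, 1/2, 1 } → 81/256
g(BRRBRBRRRR) = { 0, 1/4, 5/16 | 81/256, 41/128, 21/64, 11/32, 3/8, 1/2, 1 } → 161/512
g(BRRBRBRRRRR) = { 0, 1/4, 5/16 | 161/512, 81/256, 41/128, 21/64, 11/32, 3/8, 1/2, 1 } → 321/1024
g(BRRBRBRRRRRR) = { 0, 1/4, 5/16 | 321/1024, 161/512, 81/256, 41/128, 21/64, 11/32, 3/8, 1/2, 1 } → 641/2048
g(BRRBRBRRRRRRR) = { 0, 1/4, 5/16 | 641/2048, 321/1024, 161/512, 81/256, 41/128, 21/64, 11/32, 3/8, 1/2, 1 } → 1281/4096

1281/4096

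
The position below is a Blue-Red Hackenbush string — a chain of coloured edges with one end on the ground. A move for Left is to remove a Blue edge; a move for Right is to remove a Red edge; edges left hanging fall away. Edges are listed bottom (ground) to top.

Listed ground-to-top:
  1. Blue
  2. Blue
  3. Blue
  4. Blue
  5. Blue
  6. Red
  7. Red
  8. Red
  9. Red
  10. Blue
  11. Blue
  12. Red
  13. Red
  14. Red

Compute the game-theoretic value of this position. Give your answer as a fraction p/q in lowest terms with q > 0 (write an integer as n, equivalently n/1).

G(B) = { 0 | — } so 1
G(BB) = { 0 1 | — } so 2
G(BBB) = { 0 1 2 | — } so 3
G(BBBB) = { 0 1 2 3 | — } so 4
G(BBBBB) = { 0 1 2 3 4 | — } so 5
G(BBBBBR) = { 0 1 2 3 4 | 5 } so 9/2
G(BBBBBRR) = { 0 1 2 3 4 | 9/2 5 } so 17/4
G(BBBBBRRR) = { 0 1 2 3 4 | 17/4 9/2 5 } so 33/8
G(BBBBBRRRR) = { 0 1 2 3 4 | 33/8 17/4 9/2 5 } so 65/16
G(BBBBBRRRRB) = { 0 1 2 3 4 65/16 | 33/8 17/4 9/2 5 } so 131/32
G(BBBBBRRRRBB) = { 0 1 2 3 4 65/16 131/32 | 33/8 17/4 9/2 5 } so 263/64
G(BBBBBRRRRBBR) = { 0 1 2 3 4 65/16 131/32 | 263/64 33/8 17/4 9/2 5 } so 525/128
G(BBBBBRRRRBBRR) = { 0 1 2 3 4 65/16 131/32 | 525/128 263/64 33/8 17/4 9/2 5 } so 1049/256
G(BBBBBRRRRBBRRR) = { 0 1 2 3 4 65/16 131/32 | 1049/256 525/128 263/64 33/8 17/4 9/2 5 } so 2097/512

2097/512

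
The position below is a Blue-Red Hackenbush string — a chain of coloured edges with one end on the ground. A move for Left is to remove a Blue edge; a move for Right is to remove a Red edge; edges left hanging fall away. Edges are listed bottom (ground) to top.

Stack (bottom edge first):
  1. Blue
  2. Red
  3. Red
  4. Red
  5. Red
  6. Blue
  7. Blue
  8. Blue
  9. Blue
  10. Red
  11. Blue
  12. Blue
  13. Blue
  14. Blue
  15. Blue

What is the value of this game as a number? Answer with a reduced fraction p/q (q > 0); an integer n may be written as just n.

Build g(s[:k]) for k = 1..15, string s = Blue Red Red Red Red Blue Blue Blue Blue Red Blue Blue Blue Blue Blue.
edge 1 of 15 (Blue): { 0 |  } => 1
edge 2 of 15 (Red): { 0 | 1 } => 1/2
edge 3 of 15 (Red): { 0 | 1/2; 1 } => 1/4
edge 4 of 15 (Red): { 0 | 1/4; 1/2; 1 } => 1/8
edge 5 of 15 (Red): { 0 | 1/8; 1/4; 1/2; 1 } => 1/16
edge 6 of 15 (Blue): { 0; 1/16 | 1/8; 1/4; 1/2; 1 } => 3/32
edge 7 of 15 (Blue): { 0; 1/16; 3/32 | 1/8; 1/4; 1/2; 1 } => 7/64
edge 8 of 15 (Blue): { 0; 1/16; 3/32; 7/64 | 1/8; 1/4; 1/2; 1 } => 15/128
edge 9 of 15 (Blue): { 0; 1/16; 3/32; 7/64; 15/128 | 1/8; 1/4; 1/2; 1 } => 31/256
edge 10 of 15 (Red): { 0; 1/16; 3/32; 7/64; 15/128 | 31/256; 1/8; 1/4; 1/2; 1 } => 61/512
edge 11 of 15 (Blue): { 0; 1/16; 3/32; 7/64; 15/128; 61/512 | 31/256; 1/8; 1/4; 1/2; 1 } => 123/1024
edge 12 of 15 (Blue): { 0; 1/16; 3/32; 7/64; 15/128; 61/512; 123/1024 | 31/256; 1/8; 1/4; 1/2; 1 } => 247/2048
edge 13 of 15 (Blue): { 0; 1/16; 3/32; 7/64; 15/128; 61/512; 123/1024; 247/2048 | 31/256; 1/8; 1/4; 1/2; 1 } => 495/4096
edge 14 of 15 (Blue): { 0; 1/16; 3/32; 7/64; 15/128; 61/512; 123/1024; 247/2048; 495/4096 | 31/256; 1/8; 1/4; 1/2; 1 } => 991/8192
edge 15 of 15 (Blue): { 0; 1/16; 3/32; 7/64; 15/128; 61/512; 123/1024; 247/2048; 495/4096; 991/8192 | 31/256; 1/8; 1/4; 1/2; 1 } => 1983/16384

1983/16384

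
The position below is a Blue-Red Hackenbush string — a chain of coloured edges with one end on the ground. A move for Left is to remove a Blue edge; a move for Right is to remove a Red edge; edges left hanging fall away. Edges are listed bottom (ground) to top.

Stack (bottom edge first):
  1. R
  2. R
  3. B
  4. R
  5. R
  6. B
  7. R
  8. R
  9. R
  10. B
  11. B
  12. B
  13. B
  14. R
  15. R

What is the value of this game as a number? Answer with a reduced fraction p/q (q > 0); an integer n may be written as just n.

-15239/8192

Build g(s[:k]) for k = 1..15, string s = R R B R R B R R R B B B B R R.
g_1 [R]  L=[]  R=[0]  so -1
g_2 [RR]  L=[]  R=[-1, 0]  so -2
g_3 [RRB]  L=[-2]  R=[-1, 0]  so -3/2
g_4 [RRBR]  L=[-2]  R=[-3/2, -1, 0]  so -7/4
g_5 [RRBRR]  L=[-2]  R=[-7/4, -3/2, -1, 0]  so -15/8
g_6 [RRBRRB]  L=[-2, -15/8]  R=[-7/4, -3/2, -1, 0]  so -29/16
g_7 [RRBRRBR]  L=[-2, -15/8]  R=[-29/16, -7/4, -3/2, -1, 0]  so -59/32
g_8 [RRBRRBRR]  L=[-2, -15/8]  R=[-59/32, -29/16, -7/4, -3/2, -1, 0]  so -119/64
g_9 [RRBRRBRRR]  L=[-2, -15/8]  R=[-119/64, -59/32, -29/16, -7/4, -3/2, -1, 0]  so -239/128
g_10 [RRBRRBRRRB]  L=[-2, -15/8, -239/128]  R=[-119/64, -59/32, -29/16, -7/4, -3/2, -1, 0]  so -477/256
g_11 [RRBRRBRRRBB]  L=[-2, -15/8, -239/128, -477/256]  R=[-119/64, -59/32, -29/16, -7/4, -3/2, -1, 0]  so -953/512
g_12 [RRBRRBRRRBBB]  L=[-2, -15/8, -239/128, -477/256, -953/512]  R=[-119/64, -59/32, -29/16, -7/4, -3/2, -1, 0]  so -1905/1024
g_13 [RRBRRBRRRBBBB]  L=[-2, -15/8, -239/128, -477/256, -953/512, -1905/1024]  R=[-119/64, -59/32, -29/16, -7/4, -3/2, -1, 0]  so -3809/2048
g_14 [RRBRRBRRRBBBBR]  L=[-2, -15/8, -239/128, -477/256, -953/512, -1905/1024]  R=[-3809/2048, -119/64, -59/32, -29/16, -7/4, -3/2, -1, 0]  so -7619/4096
g_15 [RRBRRBRRRBBBBRR]  L=[-2, -15/8, -239/128, -477/256, -953/512, -1905/1024]  R=[-7619/4096, -3809/2048, -119/64, -59/32, -29/16, -7/4, -3/2, -1, 0]  so -15239/8192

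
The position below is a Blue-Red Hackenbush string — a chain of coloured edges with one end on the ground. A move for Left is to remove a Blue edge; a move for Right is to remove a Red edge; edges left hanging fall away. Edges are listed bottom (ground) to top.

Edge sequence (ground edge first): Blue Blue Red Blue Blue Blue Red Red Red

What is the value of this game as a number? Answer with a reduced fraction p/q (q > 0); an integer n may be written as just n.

1 of 9 · B · max L 0 · min R +∞ gives 1
2 of 9 · BB · max L 1 · min R +∞ gives 2
3 of 9 · BBR · max L 1 · min R 2 gives 3/2
4 of 9 · BBRB · max L 3/2 · min R 2 gives 7/4
5 of 9 · BBRBB · max L 7/4 · min R 2 gives 15/8
6 of 9 · BBRBBB · max L 15/8 · min R 2 gives 31/16
7 of 9 · BBRBBBR · max L 15/8 · min R 31/16 gives 61/32
8 of 9 · BBRBBBRR · max L 15/8 · min R 61/32 gives 121/64
9 of 9 · BBRBBBRRR · max L 15/8 · min R 121/64 gives 241/128

241/128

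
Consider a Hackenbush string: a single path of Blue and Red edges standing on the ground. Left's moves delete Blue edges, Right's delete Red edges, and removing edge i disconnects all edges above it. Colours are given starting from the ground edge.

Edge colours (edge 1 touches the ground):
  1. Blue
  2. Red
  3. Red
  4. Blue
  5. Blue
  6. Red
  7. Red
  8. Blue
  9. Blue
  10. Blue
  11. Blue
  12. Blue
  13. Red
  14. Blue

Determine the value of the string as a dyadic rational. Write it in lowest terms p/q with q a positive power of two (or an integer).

3323/8192

Recurse on prefixes of the 14-edge string Blue Red Red Blue Blue Red Red Blue Blue Blue Blue Blue Red Blue:
B: Left { 0 }, Right { · } → simplest 1
BR: Left { 0 }, Right { 1 } → simplest 1/2
BRR: Left { 0 }, Right { 1/2, 1 } → simplest 1/4
BRRB: Left { 0, 1/4 }, Right { 1/2, 1 } → simplest 3/8
BRRBB: Left { 0, 1/4, 3/8 }, Right { 1/2, 1 } → simplest 7/16
BRRBBR: Left { 0, 1/4, 3/8 }, Right { 7/16, 1/2, 1 } → simplest 13/32
BRRBBRR: Left { 0, 1/4, 3/8 }, Right { 13/32, 7/16, 1/2, 1 } → simplest 25/64
BRRBBRRB: Left { 0, 1/4, 3/8, 25/64 }, Right { 13/32, 7/16, 1/2, 1 } → simplest 51/128
BRRBBRRBB: Left { 0, 1/4, 3/8, 25/64, 51/128 }, Right { 13/32, 7/16, 1/2, 1 } → simplest 103/256
BRRBBRRBBB: Left { 0, 1/4, 3/8, 25/64, 51/128, 103/256 }, Right { 13/32, 7/16, 1/2, 1 } → simplest 207/512
BRRBBRRBBBB: Left { 0, 1/4, 3/8, 25/64, 51/128, 103/256, 207/512 }, Right { 13/32, 7/16, 1/2, 1 } → simplest 415/1024
BRRBBRRBBBBB: Left { 0, 1/4, 3/8, 25/64, 51/128, 103/256, 207/512, 415/1024 }, Right { 13/32, 7/16, 1/2, 1 } → simplest 831/2048
BRRBBRRBBBBBR: Left { 0, 1/4, 3/8, 25/64, 51/128, 103/256, 207/512, 415/1024 }, Right { 831/2048, 13/32, 7/16, 1/2, 1 } → simplest 1661/4096
BRRBBRRBBBBBRB: Left { 0, 1/4, 3/8, 25/64, 51/128, 103/256, 207/512, 415/1024, 1661/4096 }, Right { 831/2048, 13/32, 7/16, 1/2, 1 } → simplest 3323/8192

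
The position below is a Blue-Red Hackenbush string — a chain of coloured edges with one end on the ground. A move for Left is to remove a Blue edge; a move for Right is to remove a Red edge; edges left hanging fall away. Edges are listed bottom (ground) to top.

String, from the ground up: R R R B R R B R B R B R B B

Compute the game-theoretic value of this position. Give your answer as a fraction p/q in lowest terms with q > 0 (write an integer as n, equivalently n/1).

edge 1 of 14 (R): { (no moves) | 0 } so -1
edge 2 of 14 (R): { (no moves) | -1 0 } so -2
edge 3 of 14 (R): { (no moves) | -2 -1 0 } so -3
edge 4 of 14 (B): { -3 | -2 -1 0 } so -5/2
edge 5 of 14 (R): { -3 | -5/2 -2 -1 0 } so -11/4
edge 6 of 14 (R): { -3 | -11/4 -5/2 -2 -1 0 } so -23/8
edge 7 of 14 (B): { -3 -23/8 | -11/4 -5/2 -2 -1 0 } so -45/16
edge 8 of 14 (R): { -3 -23/8 | -45/16 -11/4 -5/2 -2 -1 0 } so -91/32
edge 9 of 14 (B): { -3 -23/8 -91/32 | -45/16 -11/4 -5/2 -2 -1 0 } so -181/64
edge 10 of 14 (R): { -3 -23/8 -91/32 | -181/64 -45/16 -11/4 -5/2 -2 -1 0 } so -363/128
edge 11 of 14 (B): { -3 -23/8 -91/32 -363/128 | -181/64 -45/16 -11/4 -5/2 -2 -1 0 } so -725/256
edge 12 of 14 (R): { -3 -23/8 -91/32 -363/128 | -725/256 -181/64 -45/16 -11/4 -5/2 -2 -1 0 } so -1451/512
edge 13 of 14 (B): { -3 -23/8 -91/32 -363/128 -1451/512 | -725/256 -181/64 -45/16 -11/4 -5/2 -2 -1 0 } so -2901/1024
edge 14 of 14 (B): { -3 -23/8 -91/32 -363/128 -1451/512 -2901/1024 | -725/256 -181/64 -45/16 -11/4 -5/2 -2 -1 0 } so -5801/2048

-5801/2048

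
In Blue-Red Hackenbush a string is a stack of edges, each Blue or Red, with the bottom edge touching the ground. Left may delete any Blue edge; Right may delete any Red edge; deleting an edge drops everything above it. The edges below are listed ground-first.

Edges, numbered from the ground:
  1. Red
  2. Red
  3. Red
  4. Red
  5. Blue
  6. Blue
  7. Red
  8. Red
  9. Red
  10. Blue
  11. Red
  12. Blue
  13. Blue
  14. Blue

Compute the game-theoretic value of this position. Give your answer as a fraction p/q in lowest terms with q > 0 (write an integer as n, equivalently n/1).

-3537/1024

Recurse on prefixes of the 14-edge string Red Red Red Red Blue Blue Red Red Red Blue Red Blue Blue Blue:
val_1 [R]  L=[—]  R=[0]  so -1
val_2 [RR]  L=[—]  R=[-1, 0]  so -2
val_3 [RRR]  L=[—]  R=[-2, -1, 0]  so -3
val_4 [RRRR]  L=[—]  R=[-3, -2, -1, 0]  so -4
val_5 [RRRRB]  L=[-4]  R=[-3, -2, -1, 0]  so -7/2
val_6 [RRRRBB]  L=[-4, -7/2]  R=[-3, -2, -1, 0]  so -13/4
val_7 [RRRRBBR]  L=[-4, -7/2]  R=[-13/4, -3, -2, -1, 0]  so -27/8
val_8 [RRRRBBRR]  L=[-4, -7/2]  R=[-27/8, -13/4, -3, -2, -1, 0]  so -55/16
val_9 [RRRRBBRRR]  L=[-4, -7/2]  R=[-55/16, -27/8, -13/4, -3, -2, -1, 0]  so -111/32
val_10 [RRRRBBRRRB]  L=[-4, -7/2, -111/32]  R=[-55/16, -27/8, -13/4, -3, -2, -1, 0]  so -221/64
val_11 [RRRRBBRRRBR]  L=[-4, -7/2, -111/32]  R=[-221/64, -55/16, -27/8, -13/4, -3, -2, -1, 0]  so -443/128
val_12 [RRRRBBRRRBRB]  L=[-4, -7/2, -111/32, -443/128]  R=[-221/64, -55/16, -27/8, -13/4, -3, -2, -1, 0]  so -885/256
val_13 [RRRRBBRRRBRBB]  L=[-4, -7/2, -111/32, -443/128, -885/256]  R=[-221/64, -55/16, -27/8, -13/4, -3, -2, -1, 0]  so -1769/512
val_14 [RRRRBBRRRBRBBB]  L=[-4, -7/2, -111/32, -443/128, -885/256, -1769/512]  R=[-221/64, -55/16, -27/8, -13/4, -3, -2, -1, 0]  so -3537/1024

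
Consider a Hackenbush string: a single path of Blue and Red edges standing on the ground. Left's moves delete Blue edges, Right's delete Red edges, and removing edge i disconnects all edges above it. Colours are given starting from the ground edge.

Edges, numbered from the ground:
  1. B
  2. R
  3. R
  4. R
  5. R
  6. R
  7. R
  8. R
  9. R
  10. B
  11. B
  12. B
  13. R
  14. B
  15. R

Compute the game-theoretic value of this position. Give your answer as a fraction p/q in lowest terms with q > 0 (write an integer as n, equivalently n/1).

117/16384

G_1 [B]  L=[0]  R=[·]  => 1
G_2 [BR]  L=[0]  R=[1]  => 1/2
G_3 [BRR]  L=[0]  R=[1/2 1]  => 1/4
G_4 [BRRR]  L=[0]  R=[1/4 1/2 1]  => 1/8
G_5 [BRRRR]  L=[0]  R=[1/8 1/4 1/2 1]  => 1/16
G_6 [BRRRRR]  L=[0]  R=[1/16 1/8 1/4 1/2 1]  => 1/32
G_7 [BRRRRRR]  L=[0]  R=[1/32 1/16 1/8 1/4 1/2 1]  => 1/64
G_8 [BRRRRRRR]  L=[0]  R=[1/64 1/32 1/16 1/8 1/4 1/2 1]  => 1/128
G_9 [BRRRRRRRR]  L=[0]  R=[1/128 1/64 1/32 1/16 1/8 1/4 1/2 1]  => 1/256
G_10 [BRRRRRRRRB]  L=[0 1/256]  R=[1/128 1/64 1/32 1/16 1/8 1/4 1/2 1]  => 3/512
G_11 [BRRRRRRRRBB]  L=[0 1/256 3/512]  R=[1/128 1/64 1/32 1/16 1/8 1/4 1/2 1]  => 7/1024
G_12 [BRRRRRRRRBBB]  L=[0 1/256 3/512 7/1024]  R=[1/128 1/64 1/32 1/16 1/8 1/4 1/2 1]  => 15/2048
G_13 [BRRRRRRRRBBBR]  L=[0 1/256 3/512 7/1024]  R=[15/2048 1/128 1/64 1/32 1/16 1/8 1/4 1/2 1]  => 29/4096
G_14 [BRRRRRRRRBBBRB]  L=[0 1/256 3/512 7/1024 29/4096]  R=[15/2048 1/128 1/64 1/32 1/16 1/8 1/4 1/2 1]  => 59/8192
G_15 [BRRRRRRRRBBBRBR]  L=[0 1/256 3/512 7/1024 29/4096]  R=[59/8192 15/2048 1/128 1/64 1/32 1/16 1/8 1/4 1/2 1]  => 117/16384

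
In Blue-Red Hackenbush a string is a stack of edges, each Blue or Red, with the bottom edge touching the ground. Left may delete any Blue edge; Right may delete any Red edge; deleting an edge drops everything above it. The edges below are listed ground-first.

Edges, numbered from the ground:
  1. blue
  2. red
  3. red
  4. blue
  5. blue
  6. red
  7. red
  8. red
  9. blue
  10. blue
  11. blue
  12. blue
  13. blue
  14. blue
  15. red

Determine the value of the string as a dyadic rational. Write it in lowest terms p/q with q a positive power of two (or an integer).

6397/16384

edge 1 of 15 (blue): { 0 | (no moves) } = 1
edge 2 of 15 (red): { 0 | 1 } = 1/2
edge 3 of 15 (red): { 0 | 1/2, 1 } = 1/4
edge 4 of 15 (blue): { 0, 1/4 | 1/2, 1 } = 3/8
edge 5 of 15 (blue): { 0, 1/4, 3/8 | 1/2, 1 } = 7/16
edge 6 of 15 (red): { 0, 1/4, 3/8 | 7/16, 1/2, 1 } = 13/32
edge 7 of 15 (red): { 0, 1/4, 3/8 | 13/32, 7/16, 1/2, 1 } = 25/64
edge 8 of 15 (red): { 0, 1/4, 3/8 | 25/64, 13/32, 7/16, 1/2, 1 } = 49/128
edge 9 of 15 (blue): { 0, 1/4, 3/8, 49/128 | 25/64, 13/32, 7/16, 1/2, 1 } = 99/256
edge 10 of 15 (blue): { 0, 1/4, 3/8, 49/128, 99/256 | 25/64, 13/32, 7/16, 1/2, 1 } = 199/512
edge 11 of 15 (blue): { 0, 1/4, 3/8, 49/128, 99/256, 199/512 | 25/64, 13/32, 7/16, 1/2, 1 } = 399/1024
edge 12 of 15 (blue): { 0, 1/4, 3/8, 49/128, 99/256, 199/512, 399/1024 | 25/64, 13/32, 7/16, 1/2, 1 } = 799/2048
edge 13 of 15 (blue): { 0, 1/4, 3/8, 49/128, 99/256, 199/512, 399/1024, 799/2048 | 25/64, 13/32, 7/16, 1/2, 1 } = 1599/4096
edge 14 of 15 (blue): { 0, 1/4, 3/8, 49/128, 99/256, 199/512, 399/1024, 799/2048, 1599/4096 | 25/64, 13/32, 7/16, 1/2, 1 } = 3199/8192
edge 15 of 15 (red): { 0, 1/4, 3/8, 49/128, 99/256, 199/512, 399/1024, 799/2048, 1599/4096 | 3199/8192, 25/64, 13/32, 7/16, 1/2, 1 } = 6397/16384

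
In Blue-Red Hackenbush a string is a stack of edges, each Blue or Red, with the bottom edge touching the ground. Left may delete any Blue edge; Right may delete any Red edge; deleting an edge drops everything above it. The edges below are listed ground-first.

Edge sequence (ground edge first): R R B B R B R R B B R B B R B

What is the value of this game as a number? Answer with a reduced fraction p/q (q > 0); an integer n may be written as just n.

step 1: add R to get R; options L={ — } R={ 0 } → -1
step 2: add R to get RR; options L={ — } R={ -1, 0 } → -2
step 3: add B to get RRB; options L={ -2 } R={ -1, 0 } → -3/2
step 4: add B to get RRBB; options L={ -2, -3/2 } R={ -1, 0 } → -5/4
step 5: add R to get RRBBR; options L={ -2, -3/2 } R={ -5/4, -1, 0 } → -11/8
step 6: add B to get RRBBRB; options L={ -2, -3/2, -11/8 } R={ -5/4, -1, 0 } → -21/16
step 7: add R to get RRBBRBR; options L={ -2, -3/2, -11/8 } R={ -21/16, -5/4, -1, 0 } → -43/32
step 8: add R to get RRBBRBRR; options L={ -2, -3/2, -11/8 } R={ -43/32, -21/16, -5/4, -1, 0 } → -87/64
step 9: add B to get RRBBRBRRB; options L={ -2, -3/2, -11/8, -87/64 } R={ -43/32, -21/16, -5/4, -1, 0 } → -173/128
step 10: add B to get RRBBRBRRBB; options L={ -2, -3/2, -11/8, -87/64, -173/128 } R={ -43/32, -21/16, -5/4, -1, 0 } → -345/256
step 11: add R to get RRBBRBRRBBR; options L={ -2, -3/2, -11/8, -87/64, -173/128 } R={ -345/256, -43/32, -21/16, -5/4, -1, 0 } → -691/512
step 12: add B to get RRBBRBRRBBRB; options L={ -2, -3/2, -11/8, -87/64, -173/128, -691/512 } R={ -345/256, -43/32, -21/16, -5/4, -1, 0 } → -1381/1024
step 13: add B to get RRBBRBRRBBRBB; options L={ -2, -3/2, -11/8, -87/64, -173/128, -691/512, -1381/1024 } R={ -345/256, -43/32, -21/16, -5/4, -1, 0 } → -2761/2048
step 14: add R to get RRBBRBRRBBRBBR; options L={ -2, -3/2, -11/8, -87/64, -173/128, -691/512, -1381/1024 } R={ -2761/2048, -345/256, -43/32, -21/16, -5/4, -1, 0 } → -5523/4096
step 15: add B to get RRBBRBRRBBRBBRB; options L={ -2, -3/2, -11/8, -87/64, -173/128, -691/512, -1381/1024, -5523/4096 } R={ -2761/2048, -345/256, -43/32, -21/16, -5/4, -1, 0 } → -11045/8192

-11045/8192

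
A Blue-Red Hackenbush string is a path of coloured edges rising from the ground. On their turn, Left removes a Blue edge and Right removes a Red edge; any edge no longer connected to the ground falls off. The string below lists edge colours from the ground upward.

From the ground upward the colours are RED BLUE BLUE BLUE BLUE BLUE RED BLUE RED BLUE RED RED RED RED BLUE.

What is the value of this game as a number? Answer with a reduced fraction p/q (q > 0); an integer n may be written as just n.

-701/16384

v(R) = {  | 0 } gives -1
v(RB) = { -1 | 0 } gives -1/2
v(RBB) = { -1; -1/2 | 0 } gives -1/4
v(RBBB) = { -1; -1/2; -1/4 | 0 } gives -1/8
v(RBBBB) = { -1; -1/2; -1/4; -1/8 | 0 } gives -1/16
v(RBBBBB) = { -1; -1/2; -1/4; -1/8; -1/16 | 0 } gives -1/32
v(RBBBBBR) = { -1; -1/2; -1/4; -1/8; -1/16 | -1/32; 0 } gives -3/64
v(RBBBBBRB) = { -1; -1/2; -1/4; -1/8; -1/16; -3/64 | -1/32; 0 } gives -5/128
v(RBBBBBRBR) = { -1; -1/2; -1/4; -1/8; -1/16; -3/64 | -5/128; -1/32; 0 } gives -11/256
v(RBBBBBRBRB) = { -1; -1/2; -1/4; -1/8; -1/16; -3/64; -11/256 | -5/128; -1/32; 0 } gives -21/512
v(RBBBBBRBRBR) = { -1; -1/2; -1/4; -1/8; -1/16; -3/64; -11/256 | -21/512; -5/128; -1/32; 0 } gives -43/1024
v(RBBBBBRBRBRR) = { -1; -1/2; -1/4; -1/8; -1/16; -3/64; -11/256 | -43/1024; -21/512; -5/128; -1/32; 0 } gives -87/2048
v(RBBBBBRBRBRRR) = { -1; -1/2; -1/4; -1/8; -1/16; -3/64; -11/256 | -87/2048; -43/1024; -21/512; -5/128; -1/32; 0 } gives -175/4096
v(RBBBBBRBRBRRRR) = { -1; -1/2; -1/4; -1/8; -1/16; -3/64; -11/256 | -175/4096; -87/2048; -43/1024; -21/512; -5/128; -1/32; 0 } gives -351/8192
v(RBBBBBRBRBRRRRB) = { -1; -1/2; -1/4; -1/8; -1/16; -3/64; -11/256; -351/8192 | -175/4096; -87/2048; -43/1024; -21/512; -5/128; -1/32; 0 } gives -701/16384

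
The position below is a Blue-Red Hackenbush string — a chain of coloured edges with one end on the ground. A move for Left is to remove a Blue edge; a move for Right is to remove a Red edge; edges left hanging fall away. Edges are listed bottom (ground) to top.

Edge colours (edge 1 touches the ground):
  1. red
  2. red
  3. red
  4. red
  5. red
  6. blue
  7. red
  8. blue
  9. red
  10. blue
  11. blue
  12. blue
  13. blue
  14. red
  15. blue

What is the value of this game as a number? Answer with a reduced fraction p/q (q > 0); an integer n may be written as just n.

Recurse on prefixes of the 15-edge string red red red red red blue red blue red blue blue blue blue red blue:
g_1 [r]  L=[(no moves)]  R=[0]  -> -1
g_2 [rr]  L=[(no moves)]  R=[-1,0]  -> -2
g_3 [rrr]  L=[(no moves)]  R=[-2,-1,0]  -> -3
g_4 [rrrr]  L=[(no moves)]  R=[-3,-2,-1,0]  -> -4
g_5 [rrrrr]  L=[(no moves)]  R=[-4,-3,-2,-1,0]  -> -5
g_6 [rrrrrb]  L=[-5]  R=[-4,-3,-2,-1,0]  -> -9/2
g_7 [rrrrrbr]  L=[-5]  R=[-9/2,-4,-3,-2,-1,0]  -> -19/4
g_8 [rrrrrbrb]  L=[-5,-19/4]  R=[-9/2,-4,-3,-2,-1,0]  -> -37/8
g_9 [rrrrrbrbr]  L=[-5,-19/4]  R=[-37/8,-9/2,-4,-3,-2,-1,0]  -> -75/16
g_10 [rrrrrbrbrb]  L=[-5,-19/4,-75/16]  R=[-37/8,-9/2,-4,-3,-2,-1,0]  -> -149/32
g_11 [rrrrrbrbrbb]  L=[-5,-19/4,-75/16,-149/32]  R=[-37/8,-9/2,-4,-3,-2,-1,0]  -> -297/64
g_12 [rrrrrbrbrbbb]  L=[-5,-19/4,-75/16,-149/32,-297/64]  R=[-37/8,-9/2,-4,-3,-2,-1,0]  -> -593/128
g_13 [rrrrrbrbrbbbb]  L=[-5,-19/4,-75/16,-149/32,-297/64,-593/128]  R=[-37/8,-9/2,-4,-3,-2,-1,0]  -> -1185/256
g_14 [rrrrrbrbrbbbbr]  L=[-5,-19/4,-75/16,-149/32,-297/64,-593/128]  R=[-1185/256,-37/8,-9/2,-4,-3,-2,-1,0]  -> -2371/512
g_15 [rrrrrbrbrbbbbrb]  L=[-5,-19/4,-75/16,-149/32,-297/64,-593/128,-2371/512]  R=[-1185/256,-37/8,-9/2,-4,-3,-2,-1,0]  -> -4741/1024

-4741/1024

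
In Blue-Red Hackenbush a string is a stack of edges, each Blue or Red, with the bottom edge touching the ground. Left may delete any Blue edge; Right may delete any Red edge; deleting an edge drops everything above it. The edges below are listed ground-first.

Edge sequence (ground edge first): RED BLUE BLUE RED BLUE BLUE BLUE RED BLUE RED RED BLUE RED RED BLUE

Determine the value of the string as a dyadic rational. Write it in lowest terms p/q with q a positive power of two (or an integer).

-4461/16384

G(R) = { none | 0 } gives -1
G(RB) = { -1 | 0 } gives -1/2
G(RBB) = { -1; -1/2 | 0 } gives -1/4
G(RBBR) = { -1; -1/2 | -1/4; 0 } gives -3/8
G(RBBRB) = { -1; -1/2; -3/8 | -1/4; 0 } gives -5/16
G(RBBRBB) = { -1; -1/2; -3/8; -5/16 | -1/4; 0 } gives -9/32
G(RBBRBBB) = { -1; -1/2; -3/8; -5/16; -9/32 | -1/4; 0 } gives -17/64
G(RBBRBBBR) = { -1; -1/2; -3/8; -5/16; -9/32 | -17/64; -1/4; 0 } gives -35/128
G(RBBRBBBRB) = { -1; -1/2; -3/8; -5/16; -9/32; -35/128 | -17/64; -1/4; 0 } gives -69/256
G(RBBRBBBRBR) = { -1; -1/2; -3/8; -5/16; -9/32; -35/128 | -69/256; -17/64; -1/4; 0 } gives -139/512
G(RBBRBBBRBRR) = { -1; -1/2; -3/8; -5/16; -9/32; -35/128 | -139/512; -69/256; -17/64; -1/4; 0 } gives -279/1024
G(RBBRBBBRBRRB) = { -1; -1/2; -3/8; -5/16; -9/32; -35/128; -279/1024 | -139/512; -69/256; -17/64; -1/4; 0 } gives -557/2048
G(RBBRBBBRBRRBR) = { -1; -1/2; -3/8; -5/16; -9/32; -35/128; -279/1024 | -557/2048; -139/512; -69/256; -17/64; -1/4; 0 } gives -1115/4096
G(RBBRBBBRBRRBRR) = { -1; -1/2; -3/8; -5/16; -9/32; -35/128; -279/1024 | -1115/4096; -557/2048; -139/512; -69/256; -17/64; -1/4; 0 } gives -2231/8192
G(RBBRBBBRBRRBRRB) = { -1; -1/2; -3/8; -5/16; -9/32; -35/128; -279/1024; -2231/8192 | -1115/4096; -557/2048; -139/512; -69/256; -17/64; -1/4; 0 } gives -4461/16384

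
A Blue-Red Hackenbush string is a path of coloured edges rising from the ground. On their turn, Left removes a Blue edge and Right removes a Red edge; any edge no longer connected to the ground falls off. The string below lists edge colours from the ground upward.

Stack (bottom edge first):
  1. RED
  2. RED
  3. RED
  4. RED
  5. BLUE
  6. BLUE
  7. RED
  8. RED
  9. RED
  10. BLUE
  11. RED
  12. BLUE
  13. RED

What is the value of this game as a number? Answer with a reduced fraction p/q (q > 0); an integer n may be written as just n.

-1771/512

Prefix values for RED RED RED RED BLUE BLUE RED RED RED BLUE RED BLUE RED via {L|R} + simplicity:
v_1 [R]  L=[—]  R=[0]  so -1
v_2 [RR]  L=[—]  R=[-1, 0]  so -2
v_3 [RRR]  L=[—]  R=[-2, -1, 0]  so -3
v_4 [RRRR]  L=[—]  R=[-3, -2, -1, 0]  so -4
v_5 [RRRRB]  L=[-4]  R=[-3, -2, -1, 0]  so -7/2
v_6 [RRRRBB]  L=[-4, -7/2]  R=[-3, -2, -1, 0]  so -13/4
v_7 [RRRRBBR]  L=[-4, -7/2]  R=[-13/4, -3, -2, -1, 0]  so -27/8
v_8 [RRRRBBRR]  L=[-4, -7/2]  R=[-27/8, -13/4, -3, -2, -1, 0]  so -55/16
v_9 [RRRRBBRRR]  L=[-4, -7/2]  R=[-55/16, -27/8, -13/4, -3, -2, -1, 0]  so -111/32
v_10 [RRRRBBRRRB]  L=[-4, -7/2, -111/32]  R=[-55/16, -27/8, -13/4, -3, -2, -1, 0]  so -221/64
v_11 [RRRRBBRRRBR]  L=[-4, -7/2, -111/32]  R=[-221/64, -55/16, -27/8, -13/4, -3, -2, -1, 0]  so -443/128
v_12 [RRRRBBRRRBRB]  L=[-4, -7/2, -111/32, -443/128]  R=[-221/64, -55/16, -27/8, -13/4, -3, -2, -1, 0]  so -885/256
v_13 [RRRRBBRRRBRBR]  L=[-4, -7/2, -111/32, -443/128]  R=[-885/256, -221/64, -55/16, -27/8, -13/4, -3, -2, -1, 0]  so -1771/512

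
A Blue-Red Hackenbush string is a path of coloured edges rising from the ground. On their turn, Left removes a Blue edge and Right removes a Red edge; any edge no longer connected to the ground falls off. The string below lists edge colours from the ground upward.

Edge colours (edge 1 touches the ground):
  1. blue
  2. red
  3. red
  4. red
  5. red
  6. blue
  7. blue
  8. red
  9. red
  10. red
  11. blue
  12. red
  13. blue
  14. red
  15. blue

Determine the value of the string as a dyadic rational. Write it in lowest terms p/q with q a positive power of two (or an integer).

1579/16384

G_1 [b]  L=[0]  R=[∅]  gives 1
G_2 [br]  L=[0]  R=[1]  gives 1/2
G_3 [brr]  L=[0]  R=[1/2,1]  gives 1/4
G_4 [brrr]  L=[0]  R=[1/4,1/2,1]  gives 1/8
G_5 [brrrr]  L=[0]  R=[1/8,1/4,1/2,1]  gives 1/16
G_6 [brrrrb]  L=[0,1/16]  R=[1/8,1/4,1/2,1]  gives 3/32
G_7 [brrrrbb]  L=[0,1/16,3/32]  R=[1/8,1/4,1/2,1]  gives 7/64
G_8 [brrrrbbr]  L=[0,1/16,3/32]  R=[7/64,1/8,1/4,1/2,1]  gives 13/128
G_9 [brrrrbbrr]  L=[0,1/16,3/32]  R=[13/128,7/64,1/8,1/4,1/2,1]  gives 25/256
G_10 [brrrrbbrrr]  L=[0,1/16,3/32]  R=[25/256,13/128,7/64,1/8,1/4,1/2,1]  gives 49/512
G_11 [brrrrbbrrrb]  L=[0,1/16,3/32,49/512]  R=[25/256,13/128,7/64,1/8,1/4,1/2,1]  gives 99/1024
G_12 [brrrrbbrrrbr]  L=[0,1/16,3/32,49/512]  R=[99/1024,25/256,13/128,7/64,1/8,1/4,1/2,1]  gives 197/2048
G_13 [brrrrbbrrrbrb]  L=[0,1/16,3/32,49/512,197/2048]  R=[99/1024,25/256,13/128,7/64,1/8,1/4,1/2,1]  gives 395/4096
G_14 [brrrrbbrrrbrbr]  L=[0,1/16,3/32,49/512,197/2048]  R=[395/4096,99/1024,25/256,13/128,7/64,1/8,1/4,1/2,1]  gives 789/8192
G_15 [brrrrbbrrrbrbrb]  L=[0,1/16,3/32,49/512,197/2048,789/8192]  R=[395/4096,99/1024,25/256,13/128,7/64,1/8,1/4,1/2,1]  gives 1579/16384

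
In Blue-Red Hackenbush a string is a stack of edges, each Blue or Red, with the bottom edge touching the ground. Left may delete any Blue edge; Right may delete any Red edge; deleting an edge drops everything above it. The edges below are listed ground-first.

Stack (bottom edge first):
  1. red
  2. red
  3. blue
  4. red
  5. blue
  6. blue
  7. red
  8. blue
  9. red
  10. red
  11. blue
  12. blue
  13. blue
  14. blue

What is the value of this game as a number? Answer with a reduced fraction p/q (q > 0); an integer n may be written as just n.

edge 1 of 14 (red): { — | 0 } -> -1
edge 2 of 14 (red): { — | -1; 0 } -> -2
edge 3 of 14 (blue): { -2 | -1; 0 } -> -3/2
edge 4 of 14 (red): { -2 | -3/2; -1; 0 } -> -7/4
edge 5 of 14 (blue): { -2; -7/4 | -3/2; -1; 0 } -> -13/8
edge 6 of 14 (blue): { -2; -7/4; -13/8 | -3/2; -1; 0 } -> -25/16
edge 7 of 14 (red): { -2; -7/4; -13/8 | -25/16; -3/2; -1; 0 } -> -51/32
edge 8 of 14 (blue): { -2; -7/4; -13/8; -51/32 | -25/16; -3/2; -1; 0 } -> -101/64
edge 9 of 14 (red): { -2; -7/4; -13/8; -51/32 | -101/64; -25/16; -3/2; -1; 0 } -> -203/128
edge 10 of 14 (red): { -2; -7/4; -13/8; -51/32 | -203/128; -101/64; -25/16; -3/2; -1; 0 } -> -407/256
edge 11 of 14 (blue): { -2; -7/4; -13/8; -51/32; -407/256 | -203/128; -101/64; -25/16; -3/2; -1; 0 } -> -813/512
edge 12 of 14 (blue): { -2; -7/4; -13/8; -51/32; -407/256; -813/512 | -203/128; -101/64; -25/16; -3/2; -1; 0 } -> -1625/1024
edge 13 of 14 (blue): { -2; -7/4; -13/8; -51/32; -407/256; -813/512; -1625/1024 | -203/128; -101/64; -25/16; -3/2; -1; 0 } -> -3249/2048
edge 14 of 14 (blue): { -2; -7/4; -13/8; -51/32; -407/256; -813/512; -1625/1024; -3249/2048 | -203/128; -101/64; -25/16; -3/2; -1; 0 } -> -6497/4096

-6497/4096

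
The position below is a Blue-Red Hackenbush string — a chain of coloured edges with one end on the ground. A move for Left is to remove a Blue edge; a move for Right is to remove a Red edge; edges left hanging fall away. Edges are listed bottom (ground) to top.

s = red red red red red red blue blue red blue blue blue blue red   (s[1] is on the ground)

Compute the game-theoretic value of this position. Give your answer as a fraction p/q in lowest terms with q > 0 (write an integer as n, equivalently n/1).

Build val(s[:k]) for k = 1..14, string s = red red red red red red blue blue red blue blue blue blue red.
edge 1 of 14 (red): {  | 0 } = -1
edge 2 of 14 (red): {  | -1 0 } = -2
edge 3 of 14 (red): {  | -2 -1 0 } = -3
edge 4 of 14 (red): {  | -3 -2 -1 0 } = -4
edge 5 of 14 (red): {  | -4 -3 -2 -1 0 } = -5
edge 6 of 14 (red): {  | -5 -4 -3 -2 -1 0 } = -6
edge 7 of 14 (blue): { -6 | -5 -4 -3 -2 -1 0 } = -11/2
edge 8 of 14 (blue): { -6 -11/2 | -5 -4 -3 -2 -1 0 } = -21/4
edge 9 of 14 (red): { -6 -11/2 | -21/4 -5 -4 -3 -2 -1 0 } = -43/8
edge 10 of 14 (blue): { -6 -11/2 -43/8 | -21/4 -5 -4 -3 -2 -1 0 } = -85/16
edge 11 of 14 (blue): { -6 -11/2 -43/8 -85/16 | -21/4 -5 -4 -3 -2 -1 0 } = -169/32
edge 12 of 14 (blue): { -6 -11/2 -43/8 -85/16 -169/32 | -21/4 -5 -4 -3 -2 -1 0 } = -337/64
edge 13 of 14 (blue): { -6 -11/2 -43/8 -85/16 -169/32 -337/64 | -21/4 -5 -4 -3 -2 -1 0 } = -673/128
edge 14 of 14 (red): { -6 -11/2 -43/8 -85/16 -169/32 -337/64 | -673/128 -21/4 -5 -4 -3 -2 -1 0 } = -1347/256

-1347/256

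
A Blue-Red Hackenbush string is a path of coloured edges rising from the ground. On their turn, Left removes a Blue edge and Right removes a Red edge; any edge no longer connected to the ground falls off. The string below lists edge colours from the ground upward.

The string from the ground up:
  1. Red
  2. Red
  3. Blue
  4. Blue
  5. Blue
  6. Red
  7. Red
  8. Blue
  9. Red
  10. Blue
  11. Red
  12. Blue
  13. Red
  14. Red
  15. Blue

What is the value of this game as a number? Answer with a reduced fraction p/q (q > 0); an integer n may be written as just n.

Recurse on prefixes of the 15-edge string Red Red Blue Blue Blue Red Red Blue Red Blue Red Blue Red Red Blue:
1 of 15 · R · max L −∞ · min R 0 ⇒ -1
2 of 15 · RR · max L −∞ · min R -1 ⇒ -2
3 of 15 · RRB · max L -2 · min R -1 ⇒ -3/2
4 of 15 · RRBB · max L -3/2 · min R -1 ⇒ -5/4
5 of 15 · RRBBB · max L -5/4 · min R -1 ⇒ -9/8
6 of 15 · RRBBBR · max L -5/4 · min R -9/8 ⇒ -19/16
7 of 15 · RRBBBRR · max L -5/4 · min R -19/16 ⇒ -39/32
8 of 15 · RRBBBRRB · max L -39/32 · min R -19/16 ⇒ -77/64
9 of 15 · RRBBBRRBR · max L -39/32 · min R -77/64 ⇒ -155/128
10 of 15 · RRBBBRRBRB · max L -155/128 · min R -77/64 ⇒ -309/256
11 of 15 · RRBBBRRBRBR · max L -155/128 · min R -309/256 ⇒ -619/512
12 of 15 · RRBBBRRBRBRB · max L -619/512 · min R -309/256 ⇒ -1237/1024
13 of 15 · RRBBBRRBRBRBR · max L -619/512 · min R -1237/1024 ⇒ -2475/2048
14 of 15 · RRBBBRRBRBRBRR · max L -619/512 · min R -2475/2048 ⇒ -4951/4096
15 of 15 · RRBBBRRBRBRBRRB · max L -4951/4096 · min R -2475/2048 ⇒ -9901/8192

-9901/8192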